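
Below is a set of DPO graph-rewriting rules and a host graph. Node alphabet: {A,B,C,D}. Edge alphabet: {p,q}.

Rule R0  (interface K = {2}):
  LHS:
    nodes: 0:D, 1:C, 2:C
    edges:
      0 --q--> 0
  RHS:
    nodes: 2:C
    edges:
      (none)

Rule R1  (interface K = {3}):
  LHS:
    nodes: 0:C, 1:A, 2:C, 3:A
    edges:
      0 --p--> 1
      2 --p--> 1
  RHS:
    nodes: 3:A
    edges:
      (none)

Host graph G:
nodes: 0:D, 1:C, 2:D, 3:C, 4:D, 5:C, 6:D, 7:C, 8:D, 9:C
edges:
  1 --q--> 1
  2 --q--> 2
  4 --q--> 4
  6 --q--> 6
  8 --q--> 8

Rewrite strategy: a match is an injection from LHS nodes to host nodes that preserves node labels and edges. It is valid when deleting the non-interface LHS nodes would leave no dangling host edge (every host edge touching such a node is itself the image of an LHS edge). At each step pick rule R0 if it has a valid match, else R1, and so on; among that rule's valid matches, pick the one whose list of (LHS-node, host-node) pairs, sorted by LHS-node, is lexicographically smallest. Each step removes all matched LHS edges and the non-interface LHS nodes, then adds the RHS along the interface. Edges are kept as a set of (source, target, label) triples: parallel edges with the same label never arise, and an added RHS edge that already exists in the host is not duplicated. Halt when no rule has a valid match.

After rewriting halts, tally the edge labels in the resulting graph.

[0] host  ⇒  10 nodes, 5 edges  {1-q->1 2-q->2 4-q->4 6-q->6 8-q->8}
[1] R0 @ {0↦2, 1↦3, 2↦1}  ⇒  8 nodes, 4 edges  {1-q->1 4-q->4 6-q->6 8-q->8}
[2] R0 @ {0↦4, 1↦5, 2↦1}  ⇒  6 nodes, 3 edges  {1-q->1 6-q->6 8-q->8}
[3] R0 @ {0↦6, 1↦7, 2↦1}  ⇒  4 nodes, 2 edges  {1-q->1 8-q->8}
[4] R0 @ {0↦8, 1↦9, 2↦1}  ⇒  2 nodes, 1 edges  {1-q->1}
halt: no rule applies after step 4
NF edges: [(1, 1, 'q')]

Answer: q:1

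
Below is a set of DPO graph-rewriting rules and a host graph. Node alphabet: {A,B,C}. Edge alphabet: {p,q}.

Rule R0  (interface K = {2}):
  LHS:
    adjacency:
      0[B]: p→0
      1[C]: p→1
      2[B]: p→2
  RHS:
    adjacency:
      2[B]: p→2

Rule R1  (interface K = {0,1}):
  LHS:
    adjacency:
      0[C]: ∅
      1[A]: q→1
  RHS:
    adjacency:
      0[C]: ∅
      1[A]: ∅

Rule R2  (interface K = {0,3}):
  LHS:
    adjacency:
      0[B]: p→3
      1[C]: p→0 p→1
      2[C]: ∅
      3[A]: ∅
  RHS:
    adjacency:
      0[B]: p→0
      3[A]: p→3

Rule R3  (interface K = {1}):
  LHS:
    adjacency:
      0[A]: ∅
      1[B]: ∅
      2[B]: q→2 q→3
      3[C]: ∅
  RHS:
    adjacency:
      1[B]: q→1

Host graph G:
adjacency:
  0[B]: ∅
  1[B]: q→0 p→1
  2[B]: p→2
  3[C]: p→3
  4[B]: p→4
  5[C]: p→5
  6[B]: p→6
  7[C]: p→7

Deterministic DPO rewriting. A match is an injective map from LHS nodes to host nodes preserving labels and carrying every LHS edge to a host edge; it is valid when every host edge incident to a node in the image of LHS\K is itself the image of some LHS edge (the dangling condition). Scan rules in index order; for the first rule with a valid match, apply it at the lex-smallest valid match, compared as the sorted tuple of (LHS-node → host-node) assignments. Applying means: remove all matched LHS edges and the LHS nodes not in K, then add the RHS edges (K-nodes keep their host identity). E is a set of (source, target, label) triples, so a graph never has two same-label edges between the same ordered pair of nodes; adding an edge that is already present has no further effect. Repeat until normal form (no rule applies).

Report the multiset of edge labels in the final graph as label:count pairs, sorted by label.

Answer: p:1 q:1

Rewrite trace:
start.  V:8 E:8  edges: 1-q->0 1-p->1 2-p->2 3-p->3 4-p->4 5-p->5 6-p->6 7-p->7
1. fire R0 via {0↦2, 1↦3, 2↦1}  →  V:6 E:6  edges: 1-q->0 1-p->1 4-p->4 5-p->5 6-p->6 7-p->7
2. fire R0 via {0↦4, 1↦5, 2↦1}  →  V:4 E:4  edges: 1-q->0 1-p->1 6-p->6 7-p->7
3. fire R0 via {0↦6, 1↦7, 2↦1}  →  V:2 E:2  edges: 1-q->0 1-p->1
normal form: no rule applies after step 3
NF edges: [(1, 0, 'q'), (1, 1, 'p')]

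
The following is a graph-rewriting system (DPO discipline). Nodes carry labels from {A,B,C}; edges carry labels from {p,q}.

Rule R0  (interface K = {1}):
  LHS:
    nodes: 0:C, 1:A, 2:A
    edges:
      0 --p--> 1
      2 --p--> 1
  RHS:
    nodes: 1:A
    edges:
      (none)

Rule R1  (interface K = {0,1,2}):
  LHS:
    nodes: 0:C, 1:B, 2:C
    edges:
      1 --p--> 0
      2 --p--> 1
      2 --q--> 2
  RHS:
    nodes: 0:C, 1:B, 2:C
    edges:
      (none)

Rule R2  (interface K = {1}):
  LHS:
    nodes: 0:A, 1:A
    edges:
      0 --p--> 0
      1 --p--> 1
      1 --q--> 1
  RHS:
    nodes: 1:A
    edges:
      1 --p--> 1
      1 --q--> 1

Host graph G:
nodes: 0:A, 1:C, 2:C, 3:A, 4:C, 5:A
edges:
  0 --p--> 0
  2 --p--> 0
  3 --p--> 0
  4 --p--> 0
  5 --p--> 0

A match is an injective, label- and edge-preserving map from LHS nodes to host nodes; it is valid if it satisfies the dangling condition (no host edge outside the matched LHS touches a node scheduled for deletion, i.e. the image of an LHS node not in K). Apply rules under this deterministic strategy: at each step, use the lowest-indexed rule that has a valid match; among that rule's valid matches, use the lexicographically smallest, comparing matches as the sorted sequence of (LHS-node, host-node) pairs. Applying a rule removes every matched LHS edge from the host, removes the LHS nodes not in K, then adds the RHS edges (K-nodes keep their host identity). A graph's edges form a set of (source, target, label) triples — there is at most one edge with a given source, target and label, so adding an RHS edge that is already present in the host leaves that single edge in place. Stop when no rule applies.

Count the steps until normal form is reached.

start.  V:6 E:5  edges: 0-p->0 2-p->0 3-p->0 4-p->0 5-p->0
1. fire R0 via {0↦2, 1↦0, 2↦3}  →  V:4 E:3  edges: 0-p->0 4-p->0 5-p->0
2. fire R0 via {0↦4, 1↦0, 2↦5}  →  V:2 E:1  edges: 0-p->0
halt: no rule applies after step 2

Answer: 2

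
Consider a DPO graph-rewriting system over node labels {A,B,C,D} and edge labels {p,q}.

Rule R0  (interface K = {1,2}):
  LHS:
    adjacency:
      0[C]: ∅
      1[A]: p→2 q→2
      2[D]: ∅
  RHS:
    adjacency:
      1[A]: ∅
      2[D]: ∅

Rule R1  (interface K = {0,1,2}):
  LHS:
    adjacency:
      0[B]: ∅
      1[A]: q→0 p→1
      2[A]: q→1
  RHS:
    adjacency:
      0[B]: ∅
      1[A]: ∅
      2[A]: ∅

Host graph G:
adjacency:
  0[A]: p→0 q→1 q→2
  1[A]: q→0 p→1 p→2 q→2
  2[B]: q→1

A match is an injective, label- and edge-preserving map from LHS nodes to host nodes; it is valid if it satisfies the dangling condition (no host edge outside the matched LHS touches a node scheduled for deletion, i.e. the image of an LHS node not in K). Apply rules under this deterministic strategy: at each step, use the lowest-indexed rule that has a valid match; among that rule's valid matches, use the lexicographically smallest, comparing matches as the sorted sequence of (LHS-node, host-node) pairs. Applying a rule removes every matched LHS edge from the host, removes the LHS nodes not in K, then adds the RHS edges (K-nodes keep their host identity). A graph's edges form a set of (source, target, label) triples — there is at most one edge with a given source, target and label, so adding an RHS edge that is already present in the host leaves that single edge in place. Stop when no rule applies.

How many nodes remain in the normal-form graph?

initial: |V|=3 |E|=8  E = 0-p->0 0-q->1 0-q->2 1-q->0 1-p->1 1-p->2 1-q->2 2-q->1
step 1: apply R1 at {0↦2, 1↦0, 2↦1}  → |V|=3 |E|=5  E = 0-q->1 1-p->1 1-p->2 1-q->2 2-q->1
step 2: apply R1 at {0↦2, 1↦1, 2↦0}  → |V|=3 |E|=2  E = 1-p->2 2-q->1
halt: no rule applies after step 2
NF nodes: {0:A, 1:A, 2:B}

Answer: 3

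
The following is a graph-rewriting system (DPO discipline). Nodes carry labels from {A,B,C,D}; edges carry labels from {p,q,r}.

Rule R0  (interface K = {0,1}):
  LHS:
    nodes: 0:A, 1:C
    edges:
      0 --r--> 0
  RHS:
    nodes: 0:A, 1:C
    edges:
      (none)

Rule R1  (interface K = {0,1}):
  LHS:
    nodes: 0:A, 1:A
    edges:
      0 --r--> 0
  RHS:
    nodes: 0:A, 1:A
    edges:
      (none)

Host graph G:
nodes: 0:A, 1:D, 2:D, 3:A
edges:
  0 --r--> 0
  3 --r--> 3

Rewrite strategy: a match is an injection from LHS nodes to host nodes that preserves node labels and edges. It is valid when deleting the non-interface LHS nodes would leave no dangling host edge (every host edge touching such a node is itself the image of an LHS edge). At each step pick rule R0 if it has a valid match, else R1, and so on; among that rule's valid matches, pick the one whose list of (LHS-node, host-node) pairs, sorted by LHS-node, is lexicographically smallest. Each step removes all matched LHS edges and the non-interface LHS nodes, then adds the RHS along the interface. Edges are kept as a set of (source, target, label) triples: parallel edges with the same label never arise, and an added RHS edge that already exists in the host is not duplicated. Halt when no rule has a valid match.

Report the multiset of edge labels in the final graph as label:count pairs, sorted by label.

initial: |V|=4 |E|=2  E = 0-r->0 3-r->3
step 1: apply R1 at {0↦0, 1↦3}  → |V|=4 |E|=1  E = 3-r->3
step 2: apply R1 at {0↦3, 1↦0}  → |V|=4 |E|=0  E = ∅
normal form: no rule applies after step 2
NF edges: []

Answer: (no edges)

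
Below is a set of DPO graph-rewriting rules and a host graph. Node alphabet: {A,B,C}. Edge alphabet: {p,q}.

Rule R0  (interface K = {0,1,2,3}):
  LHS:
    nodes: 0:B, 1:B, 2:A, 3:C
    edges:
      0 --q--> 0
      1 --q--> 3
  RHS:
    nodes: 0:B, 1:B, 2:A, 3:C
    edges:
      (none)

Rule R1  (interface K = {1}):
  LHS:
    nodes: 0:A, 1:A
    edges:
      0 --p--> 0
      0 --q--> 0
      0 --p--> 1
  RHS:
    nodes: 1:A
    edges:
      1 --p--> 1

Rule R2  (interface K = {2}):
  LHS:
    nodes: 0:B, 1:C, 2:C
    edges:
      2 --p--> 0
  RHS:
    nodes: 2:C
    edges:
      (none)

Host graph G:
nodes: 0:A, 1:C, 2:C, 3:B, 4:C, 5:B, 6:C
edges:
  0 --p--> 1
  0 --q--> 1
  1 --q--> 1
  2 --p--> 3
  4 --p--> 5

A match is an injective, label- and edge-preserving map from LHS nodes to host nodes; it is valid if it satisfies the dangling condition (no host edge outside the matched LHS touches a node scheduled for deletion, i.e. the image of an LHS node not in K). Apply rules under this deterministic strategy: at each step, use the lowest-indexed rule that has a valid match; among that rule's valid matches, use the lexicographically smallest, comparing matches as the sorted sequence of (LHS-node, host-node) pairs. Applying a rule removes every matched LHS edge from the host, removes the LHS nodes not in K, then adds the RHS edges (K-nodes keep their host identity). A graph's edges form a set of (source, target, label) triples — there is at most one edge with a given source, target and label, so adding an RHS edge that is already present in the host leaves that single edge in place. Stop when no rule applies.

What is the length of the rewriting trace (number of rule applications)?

Answer: 2

Steps:
initial: |V|=7 |E|=5  E = 0-p->1 0-q->1 1-q->1 2-p->3 4-p->5
step 1: apply R2 at {0↦3, 1↦6, 2↦2}  → |V|=5 |E|=4  E = 0-p->1 0-q->1 1-q->1 4-p->5
step 2: apply R2 at {0↦5, 1↦2, 2↦4}  → |V|=3 |E|=3  E = 0-p->1 0-q->1 1-q->1
final graph: no rule applies after step 2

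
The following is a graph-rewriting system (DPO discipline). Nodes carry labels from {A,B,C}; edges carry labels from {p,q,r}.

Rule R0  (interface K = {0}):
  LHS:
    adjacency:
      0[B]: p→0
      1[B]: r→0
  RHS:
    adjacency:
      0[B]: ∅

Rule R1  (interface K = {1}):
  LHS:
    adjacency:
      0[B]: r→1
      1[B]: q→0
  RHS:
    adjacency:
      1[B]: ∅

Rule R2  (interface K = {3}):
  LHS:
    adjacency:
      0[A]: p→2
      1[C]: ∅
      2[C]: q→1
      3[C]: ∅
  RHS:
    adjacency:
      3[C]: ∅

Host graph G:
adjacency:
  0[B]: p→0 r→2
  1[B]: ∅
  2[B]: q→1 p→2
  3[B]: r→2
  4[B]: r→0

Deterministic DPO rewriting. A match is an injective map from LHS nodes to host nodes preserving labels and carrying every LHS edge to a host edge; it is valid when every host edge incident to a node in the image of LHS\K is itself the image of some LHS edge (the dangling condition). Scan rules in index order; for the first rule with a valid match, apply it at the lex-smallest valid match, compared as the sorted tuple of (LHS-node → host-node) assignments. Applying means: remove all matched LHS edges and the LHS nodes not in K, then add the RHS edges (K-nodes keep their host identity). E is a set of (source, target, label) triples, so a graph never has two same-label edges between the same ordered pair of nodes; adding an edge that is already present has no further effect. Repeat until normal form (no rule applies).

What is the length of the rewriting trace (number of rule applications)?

Answer: 2

Derivation:
initial: |V|=5 |E|=6  E = 0-p->0 0-r->2 2-q->1 2-p->2 3-r->2 4-r->0
step 1: apply R0 at {0↦0, 1↦4}  → |V|=4 |E|=4  E = 0-r->2 2-q->1 2-p->2 3-r->2
step 2: apply R0 at {0↦2, 1↦0}  → |V|=3 |E|=2  E = 2-q->1 3-r->2
normal form: no rule applies after step 2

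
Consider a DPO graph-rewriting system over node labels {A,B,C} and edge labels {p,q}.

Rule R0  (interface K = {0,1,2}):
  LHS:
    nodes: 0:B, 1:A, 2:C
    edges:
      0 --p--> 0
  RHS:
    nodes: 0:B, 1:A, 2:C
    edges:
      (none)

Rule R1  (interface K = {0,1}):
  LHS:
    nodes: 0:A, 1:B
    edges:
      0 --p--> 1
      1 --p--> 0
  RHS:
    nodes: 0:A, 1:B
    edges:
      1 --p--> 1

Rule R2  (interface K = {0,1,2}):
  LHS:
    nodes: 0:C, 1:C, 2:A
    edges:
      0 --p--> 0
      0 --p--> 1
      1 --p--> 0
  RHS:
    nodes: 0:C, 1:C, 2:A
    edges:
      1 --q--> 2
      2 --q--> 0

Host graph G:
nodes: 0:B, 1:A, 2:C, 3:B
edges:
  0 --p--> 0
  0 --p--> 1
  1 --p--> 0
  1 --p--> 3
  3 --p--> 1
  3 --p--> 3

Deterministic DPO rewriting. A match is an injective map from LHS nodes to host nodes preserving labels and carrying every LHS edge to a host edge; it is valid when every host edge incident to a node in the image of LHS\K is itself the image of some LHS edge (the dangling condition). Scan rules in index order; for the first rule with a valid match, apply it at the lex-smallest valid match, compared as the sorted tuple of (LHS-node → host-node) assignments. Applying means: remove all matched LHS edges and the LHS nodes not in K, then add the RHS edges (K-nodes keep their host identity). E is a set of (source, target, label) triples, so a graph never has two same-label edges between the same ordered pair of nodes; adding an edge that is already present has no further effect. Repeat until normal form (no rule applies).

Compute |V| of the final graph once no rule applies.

[0] host  ⇒  4 nodes, 6 edges  {0-p->0 0-p->1 1-p->0 1-p->3 3-p->1 3-p->3}
[1] R0 @ {0↦0, 1↦1, 2↦2}  ⇒  4 nodes, 5 edges  {0-p->1 1-p->0 1-p->3 3-p->1 3-p->3}
[2] R0 @ {0↦3, 1↦1, 2↦2}  ⇒  4 nodes, 4 edges  {0-p->1 1-p->0 1-p->3 3-p->1}
[3] R1 @ {0↦1, 1↦0}  ⇒  4 nodes, 3 edges  {0-p->0 1-p->3 3-p->1}
[4] R0 @ {0↦0, 1↦1, 2↦2}  ⇒  4 nodes, 2 edges  {1-p->3 3-p->1}
[5] R1 @ {0↦1, 1↦3}  ⇒  4 nodes, 1 edges  {3-p->3}
[6] R0 @ {0↦3, 1↦1, 2↦2}  ⇒  4 nodes, 0 edges  {∅}
normal form: no rule applies after step 6
NF nodes: {0:B, 1:A, 2:C, 3:B}

Answer: 4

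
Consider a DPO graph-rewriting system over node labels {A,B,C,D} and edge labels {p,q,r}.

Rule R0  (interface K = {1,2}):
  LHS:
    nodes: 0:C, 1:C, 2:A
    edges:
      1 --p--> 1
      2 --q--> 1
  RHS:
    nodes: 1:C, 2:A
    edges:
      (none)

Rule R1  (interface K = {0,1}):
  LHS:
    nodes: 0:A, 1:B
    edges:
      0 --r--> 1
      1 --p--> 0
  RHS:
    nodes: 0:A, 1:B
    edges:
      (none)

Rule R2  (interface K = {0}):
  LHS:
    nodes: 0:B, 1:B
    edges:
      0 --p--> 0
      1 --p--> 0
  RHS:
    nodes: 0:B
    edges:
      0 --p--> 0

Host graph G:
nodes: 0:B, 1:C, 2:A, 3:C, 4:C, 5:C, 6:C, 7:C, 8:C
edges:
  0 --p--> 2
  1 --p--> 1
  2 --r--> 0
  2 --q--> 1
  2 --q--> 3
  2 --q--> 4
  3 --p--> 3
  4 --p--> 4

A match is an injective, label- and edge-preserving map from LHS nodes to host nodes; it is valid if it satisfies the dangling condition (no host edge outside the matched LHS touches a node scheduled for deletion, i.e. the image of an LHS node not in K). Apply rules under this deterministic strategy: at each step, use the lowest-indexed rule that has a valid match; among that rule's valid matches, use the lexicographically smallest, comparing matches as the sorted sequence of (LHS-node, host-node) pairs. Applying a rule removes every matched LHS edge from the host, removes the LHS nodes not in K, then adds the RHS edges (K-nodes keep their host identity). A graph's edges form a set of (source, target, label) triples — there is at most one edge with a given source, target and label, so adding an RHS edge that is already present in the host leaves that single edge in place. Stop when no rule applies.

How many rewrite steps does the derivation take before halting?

start.  V:9 E:8  edges: 0-p->2 1-p->1 2-r->0 2-q->1 2-q->3 2-q->4 3-p->3 4-p->4
1. fire R0 via {0↦5, 1↦1, 2↦2}  →  V:8 E:6  edges: 0-p->2 2-r->0 2-q->3 2-q->4 3-p->3 4-p->4
2. fire R0 via {0↦1, 1↦3, 2↦2}  →  V:7 E:4  edges: 0-p->2 2-r->0 2-q->4 4-p->4
3. fire R0 via {0↦3, 1↦4, 2↦2}  →  V:6 E:2  edges: 0-p->2 2-r->0
4. fire R1 via {0↦2, 1↦0}  →  V:6 E:0  edges: ∅
final graph: no rule applies after step 4

Answer: 4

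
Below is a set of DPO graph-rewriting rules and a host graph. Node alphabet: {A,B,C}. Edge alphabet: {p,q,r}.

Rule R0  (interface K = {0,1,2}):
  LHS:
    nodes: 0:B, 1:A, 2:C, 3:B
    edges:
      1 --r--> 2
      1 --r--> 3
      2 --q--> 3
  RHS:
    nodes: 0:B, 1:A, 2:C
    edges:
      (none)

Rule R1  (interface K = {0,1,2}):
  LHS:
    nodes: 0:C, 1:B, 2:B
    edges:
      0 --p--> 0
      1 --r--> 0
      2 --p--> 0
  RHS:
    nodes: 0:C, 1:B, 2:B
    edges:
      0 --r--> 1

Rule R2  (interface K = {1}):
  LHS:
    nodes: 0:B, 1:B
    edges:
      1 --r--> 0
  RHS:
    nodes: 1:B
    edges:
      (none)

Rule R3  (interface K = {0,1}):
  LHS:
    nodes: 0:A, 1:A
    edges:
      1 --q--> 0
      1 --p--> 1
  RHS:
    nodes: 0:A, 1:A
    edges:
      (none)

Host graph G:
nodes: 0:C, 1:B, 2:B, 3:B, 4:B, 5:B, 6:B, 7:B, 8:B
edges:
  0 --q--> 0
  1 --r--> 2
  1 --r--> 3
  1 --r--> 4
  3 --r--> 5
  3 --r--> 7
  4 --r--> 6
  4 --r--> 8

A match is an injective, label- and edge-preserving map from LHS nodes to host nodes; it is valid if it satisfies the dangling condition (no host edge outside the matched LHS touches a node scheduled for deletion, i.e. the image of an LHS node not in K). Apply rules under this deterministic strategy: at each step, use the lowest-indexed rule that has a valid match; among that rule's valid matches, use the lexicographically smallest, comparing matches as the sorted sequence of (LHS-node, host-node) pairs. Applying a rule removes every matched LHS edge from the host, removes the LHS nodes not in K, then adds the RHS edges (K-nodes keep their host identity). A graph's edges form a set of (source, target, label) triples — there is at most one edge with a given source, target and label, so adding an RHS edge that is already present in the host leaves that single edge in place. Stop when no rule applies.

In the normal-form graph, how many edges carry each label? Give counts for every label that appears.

[0] host  ⇒  9 nodes, 8 edges  {0-q->0 1-r->2 1-r->3 1-r->4 3-r->5 3-r->7 4-r->6 4-r->8}
[1] R2 @ {0↦2, 1↦1}  ⇒  8 nodes, 7 edges  {0-q->0 1-r->3 1-r->4 3-r->5 3-r->7 4-r->6 4-r->8}
[2] R2 @ {0↦5, 1↦3}  ⇒  7 nodes, 6 edges  {0-q->0 1-r->3 1-r->4 3-r->7 4-r->6 4-r->8}
[3] R2 @ {0↦6, 1↦4}  ⇒  6 nodes, 5 edges  {0-q->0 1-r->3 1-r->4 3-r->7 4-r->8}
[4] R2 @ {0↦7, 1↦3}  ⇒  5 nodes, 4 edges  {0-q->0 1-r->3 1-r->4 4-r->8}
[5] R2 @ {0↦3, 1↦1}  ⇒  4 nodes, 3 edges  {0-q->0 1-r->4 4-r->8}
[6] R2 @ {0↦8, 1↦4}  ⇒  3 nodes, 2 edges  {0-q->0 1-r->4}
[7] R2 @ {0↦4, 1↦1}  ⇒  2 nodes, 1 edges  {0-q->0}
halt: no rule applies after step 7
NF edges: [(0, 0, 'q')]

Answer: q:1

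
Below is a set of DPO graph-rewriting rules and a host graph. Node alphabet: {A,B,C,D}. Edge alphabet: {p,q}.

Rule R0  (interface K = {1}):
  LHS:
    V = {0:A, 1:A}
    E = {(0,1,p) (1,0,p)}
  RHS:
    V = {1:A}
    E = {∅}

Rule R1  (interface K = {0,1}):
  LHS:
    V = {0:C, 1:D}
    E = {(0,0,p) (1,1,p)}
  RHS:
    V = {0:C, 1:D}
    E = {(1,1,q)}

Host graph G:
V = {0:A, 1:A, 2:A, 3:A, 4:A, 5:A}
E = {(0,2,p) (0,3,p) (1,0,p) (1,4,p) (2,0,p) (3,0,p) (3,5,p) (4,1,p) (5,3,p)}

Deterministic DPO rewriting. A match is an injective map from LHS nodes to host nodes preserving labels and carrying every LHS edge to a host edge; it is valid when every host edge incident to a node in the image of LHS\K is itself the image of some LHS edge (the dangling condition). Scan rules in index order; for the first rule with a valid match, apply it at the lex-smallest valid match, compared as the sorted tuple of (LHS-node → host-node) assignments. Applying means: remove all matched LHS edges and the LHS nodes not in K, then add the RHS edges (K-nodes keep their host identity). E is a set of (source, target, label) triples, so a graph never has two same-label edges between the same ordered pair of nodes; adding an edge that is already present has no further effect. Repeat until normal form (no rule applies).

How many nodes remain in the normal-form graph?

Answer: 2

Rewrite trace:
[0] host  ⇒  6 nodes, 9 edges  {0-p->2 0-p->3 1-p->0 1-p->4 2-p->0 3-p->0 3-p->5 4-p->1 5-p->3}
[1] R0 @ {0↦2, 1↦0}  ⇒  5 nodes, 7 edges  {0-p->3 1-p->0 1-p->4 3-p->0 3-p->5 4-p->1 5-p->3}
[2] R0 @ {0↦4, 1↦1}  ⇒  4 nodes, 5 edges  {0-p->3 1-p->0 3-p->0 3-p->5 5-p->3}
[3] R0 @ {0↦5, 1↦3}  ⇒  3 nodes, 3 edges  {0-p->3 1-p->0 3-p->0}
[4] R0 @ {0↦3, 1↦0}  ⇒  2 nodes, 1 edges  {1-p->0}
normal form: no rule applies after step 4
NF nodes: {0:A, 1:A}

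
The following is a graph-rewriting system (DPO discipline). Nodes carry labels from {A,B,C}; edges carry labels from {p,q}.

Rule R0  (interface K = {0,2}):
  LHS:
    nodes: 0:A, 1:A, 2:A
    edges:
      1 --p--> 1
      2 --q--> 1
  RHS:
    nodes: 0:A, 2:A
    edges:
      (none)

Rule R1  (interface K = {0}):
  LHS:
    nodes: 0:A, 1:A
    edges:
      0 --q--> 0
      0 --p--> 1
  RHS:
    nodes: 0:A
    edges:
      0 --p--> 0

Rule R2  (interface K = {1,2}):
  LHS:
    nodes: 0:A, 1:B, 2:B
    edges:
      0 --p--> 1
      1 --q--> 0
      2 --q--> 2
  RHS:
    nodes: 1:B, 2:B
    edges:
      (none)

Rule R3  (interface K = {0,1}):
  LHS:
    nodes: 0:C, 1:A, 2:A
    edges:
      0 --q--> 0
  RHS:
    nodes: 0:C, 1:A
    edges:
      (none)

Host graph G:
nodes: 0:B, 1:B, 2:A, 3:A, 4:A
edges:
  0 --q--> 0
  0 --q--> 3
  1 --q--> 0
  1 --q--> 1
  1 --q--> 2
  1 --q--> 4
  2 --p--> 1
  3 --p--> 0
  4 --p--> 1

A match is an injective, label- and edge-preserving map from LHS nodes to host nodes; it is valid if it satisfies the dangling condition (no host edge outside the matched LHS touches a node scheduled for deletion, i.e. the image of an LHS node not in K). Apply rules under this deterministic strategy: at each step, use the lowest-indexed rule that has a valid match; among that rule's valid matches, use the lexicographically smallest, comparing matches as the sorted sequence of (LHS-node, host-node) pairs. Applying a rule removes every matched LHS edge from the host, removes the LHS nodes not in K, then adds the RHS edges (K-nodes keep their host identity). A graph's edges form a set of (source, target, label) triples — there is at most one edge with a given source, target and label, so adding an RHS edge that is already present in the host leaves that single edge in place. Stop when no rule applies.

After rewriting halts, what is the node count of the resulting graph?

[0] host  ⇒  5 nodes, 9 edges  {0-q->0 0-q->3 1-q->0 1-q->1 1-q->2 1-q->4 2-p->1 3-p->0 4-p->1}
[1] R2 @ {0↦2, 1↦1, 2↦0}  ⇒  4 nodes, 6 edges  {0-q->3 1-q->0 1-q->1 1-q->4 3-p->0 4-p->1}
[2] R2 @ {0↦3, 1↦0, 2↦1}  ⇒  3 nodes, 3 edges  {1-q->0 1-q->4 4-p->1}
normal form: no rule applies after step 2
NF nodes: {0:B, 1:B, 4:A}

Answer: 3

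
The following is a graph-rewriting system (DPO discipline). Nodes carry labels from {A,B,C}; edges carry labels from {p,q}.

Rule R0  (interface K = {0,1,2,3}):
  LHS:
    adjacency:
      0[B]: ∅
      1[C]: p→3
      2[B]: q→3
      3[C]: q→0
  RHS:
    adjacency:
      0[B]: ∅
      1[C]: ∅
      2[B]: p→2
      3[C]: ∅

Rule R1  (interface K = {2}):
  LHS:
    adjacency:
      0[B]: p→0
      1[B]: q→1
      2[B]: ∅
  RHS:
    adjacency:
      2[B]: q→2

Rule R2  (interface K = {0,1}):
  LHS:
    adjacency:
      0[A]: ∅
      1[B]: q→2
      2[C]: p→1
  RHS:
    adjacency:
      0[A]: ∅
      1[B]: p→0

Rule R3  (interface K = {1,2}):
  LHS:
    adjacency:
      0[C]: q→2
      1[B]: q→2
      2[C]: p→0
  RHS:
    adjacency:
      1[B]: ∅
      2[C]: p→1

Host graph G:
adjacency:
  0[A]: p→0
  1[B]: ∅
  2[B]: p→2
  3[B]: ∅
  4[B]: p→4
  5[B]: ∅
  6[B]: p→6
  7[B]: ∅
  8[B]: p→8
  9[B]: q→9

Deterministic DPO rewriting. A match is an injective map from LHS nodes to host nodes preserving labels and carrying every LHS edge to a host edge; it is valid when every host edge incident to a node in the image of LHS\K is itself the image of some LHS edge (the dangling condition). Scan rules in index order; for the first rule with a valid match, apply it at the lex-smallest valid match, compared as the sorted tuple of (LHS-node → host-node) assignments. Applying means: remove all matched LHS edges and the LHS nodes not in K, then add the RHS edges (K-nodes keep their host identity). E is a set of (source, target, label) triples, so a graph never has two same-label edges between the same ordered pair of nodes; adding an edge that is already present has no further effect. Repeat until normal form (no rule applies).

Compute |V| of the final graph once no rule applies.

Answer: 2

Rewrite trace:
[0] host  ⇒  10 nodes, 6 edges  {0-p->0 2-p->2 4-p->4 6-p->6 8-p->8 9-q->9}
[1] R1 @ {0↦2, 1↦9, 2↦1}  ⇒  8 nodes, 5 edges  {0-p->0 1-q->1 4-p->4 6-p->6 8-p->8}
[2] R1 @ {0↦4, 1↦1, 2↦3}  ⇒  6 nodes, 4 edges  {0-p->0 3-q->3 6-p->6 8-p->8}
[3] R1 @ {0↦6, 1↦3, 2↦5}  ⇒  4 nodes, 3 edges  {0-p->0 5-q->5 8-p->8}
[4] R1 @ {0↦8, 1↦5, 2↦7}  ⇒  2 nodes, 2 edges  {0-p->0 7-q->7}
final graph: no rule applies after step 4
NF nodes: {0:A, 7:B}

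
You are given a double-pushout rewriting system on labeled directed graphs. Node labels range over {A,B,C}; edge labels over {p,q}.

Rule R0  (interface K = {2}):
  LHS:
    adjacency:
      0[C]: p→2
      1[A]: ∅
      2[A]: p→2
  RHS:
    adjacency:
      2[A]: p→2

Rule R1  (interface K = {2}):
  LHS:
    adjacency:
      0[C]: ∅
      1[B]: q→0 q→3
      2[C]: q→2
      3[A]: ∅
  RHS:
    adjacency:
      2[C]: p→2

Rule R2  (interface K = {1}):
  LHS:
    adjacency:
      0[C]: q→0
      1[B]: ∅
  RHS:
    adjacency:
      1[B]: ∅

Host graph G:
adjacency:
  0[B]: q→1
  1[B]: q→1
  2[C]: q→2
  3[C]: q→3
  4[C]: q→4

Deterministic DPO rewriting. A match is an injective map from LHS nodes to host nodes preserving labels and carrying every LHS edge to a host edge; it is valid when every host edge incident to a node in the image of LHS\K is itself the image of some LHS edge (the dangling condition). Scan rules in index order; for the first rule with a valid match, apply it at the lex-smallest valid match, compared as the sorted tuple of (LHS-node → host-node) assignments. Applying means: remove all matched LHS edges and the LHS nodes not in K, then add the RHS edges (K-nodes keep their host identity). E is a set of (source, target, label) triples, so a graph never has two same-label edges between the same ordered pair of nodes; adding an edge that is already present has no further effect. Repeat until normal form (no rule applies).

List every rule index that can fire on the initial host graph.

R0: no valid match — LHS pattern not found
R1: no valid match — LHS pattern not found
R2: 6 valid matches — {0↦2, 1↦0}, {0↦2, 1↦1}, {0↦3, 1↦0} (+3 more)

Answer: [R2]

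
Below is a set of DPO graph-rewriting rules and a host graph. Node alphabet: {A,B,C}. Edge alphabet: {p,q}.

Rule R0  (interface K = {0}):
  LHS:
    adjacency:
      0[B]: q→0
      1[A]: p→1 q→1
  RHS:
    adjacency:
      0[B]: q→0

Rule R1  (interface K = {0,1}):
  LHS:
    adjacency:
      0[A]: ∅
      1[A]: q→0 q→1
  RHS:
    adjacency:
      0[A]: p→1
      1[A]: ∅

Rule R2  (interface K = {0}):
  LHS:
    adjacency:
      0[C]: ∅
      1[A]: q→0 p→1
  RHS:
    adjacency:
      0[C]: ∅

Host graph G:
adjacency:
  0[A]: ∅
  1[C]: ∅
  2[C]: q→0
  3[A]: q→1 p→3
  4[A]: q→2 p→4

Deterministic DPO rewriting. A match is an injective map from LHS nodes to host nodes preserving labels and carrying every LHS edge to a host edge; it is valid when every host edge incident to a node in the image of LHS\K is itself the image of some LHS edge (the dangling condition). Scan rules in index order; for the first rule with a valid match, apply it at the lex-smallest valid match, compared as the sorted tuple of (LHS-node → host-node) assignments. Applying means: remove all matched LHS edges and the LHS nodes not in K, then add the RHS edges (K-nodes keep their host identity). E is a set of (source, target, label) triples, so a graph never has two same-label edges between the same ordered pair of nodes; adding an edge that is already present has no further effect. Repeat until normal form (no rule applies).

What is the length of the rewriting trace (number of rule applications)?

Answer: 2

Derivation:
initial: |V|=5 |E|=5  E = 2-q->0 3-q->1 3-p->3 4-q->2 4-p->4
step 1: apply R2 at {0↦1, 1↦3}  → |V|=4 |E|=3  E = 2-q->0 4-q->2 4-p->4
step 2: apply R2 at {0↦2, 1↦4}  → |V|=3 |E|=1  E = 2-q->0
final graph: no rule applies after step 2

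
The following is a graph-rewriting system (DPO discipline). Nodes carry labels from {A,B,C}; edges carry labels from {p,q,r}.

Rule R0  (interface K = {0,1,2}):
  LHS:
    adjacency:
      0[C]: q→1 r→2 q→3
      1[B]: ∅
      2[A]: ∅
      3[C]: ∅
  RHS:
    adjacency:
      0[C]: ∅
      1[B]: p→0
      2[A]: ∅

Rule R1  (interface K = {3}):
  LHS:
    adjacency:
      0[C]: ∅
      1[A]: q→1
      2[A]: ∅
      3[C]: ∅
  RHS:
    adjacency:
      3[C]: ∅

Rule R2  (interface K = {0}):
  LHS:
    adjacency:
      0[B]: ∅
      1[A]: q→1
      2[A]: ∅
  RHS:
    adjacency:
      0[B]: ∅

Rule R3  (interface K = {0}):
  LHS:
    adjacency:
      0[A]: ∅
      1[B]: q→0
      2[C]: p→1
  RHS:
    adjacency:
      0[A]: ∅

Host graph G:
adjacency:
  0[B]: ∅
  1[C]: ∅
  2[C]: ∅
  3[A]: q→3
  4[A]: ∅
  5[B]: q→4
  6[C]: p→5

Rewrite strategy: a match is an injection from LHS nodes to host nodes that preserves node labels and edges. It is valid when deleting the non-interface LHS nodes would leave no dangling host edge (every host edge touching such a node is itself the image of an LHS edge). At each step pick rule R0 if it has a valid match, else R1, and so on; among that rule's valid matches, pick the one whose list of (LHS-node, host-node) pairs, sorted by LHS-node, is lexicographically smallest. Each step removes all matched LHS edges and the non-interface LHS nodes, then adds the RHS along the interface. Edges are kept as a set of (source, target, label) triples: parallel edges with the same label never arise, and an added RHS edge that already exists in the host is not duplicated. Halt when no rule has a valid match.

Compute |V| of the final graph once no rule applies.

Answer: 2

Steps:
start.  V:7 E:3  edges: 3-q->3 5-q->4 6-p->5
1. fire R3 via {0↦4, 1↦5, 2↦6}  →  V:5 E:1  edges: 3-q->3
2. fire R1 via {0↦1, 1↦3, 2↦4, 3↦2}  →  V:2 E:0  edges: ∅
normal form: no rule applies after step 2
NF nodes: {0:B, 2:C}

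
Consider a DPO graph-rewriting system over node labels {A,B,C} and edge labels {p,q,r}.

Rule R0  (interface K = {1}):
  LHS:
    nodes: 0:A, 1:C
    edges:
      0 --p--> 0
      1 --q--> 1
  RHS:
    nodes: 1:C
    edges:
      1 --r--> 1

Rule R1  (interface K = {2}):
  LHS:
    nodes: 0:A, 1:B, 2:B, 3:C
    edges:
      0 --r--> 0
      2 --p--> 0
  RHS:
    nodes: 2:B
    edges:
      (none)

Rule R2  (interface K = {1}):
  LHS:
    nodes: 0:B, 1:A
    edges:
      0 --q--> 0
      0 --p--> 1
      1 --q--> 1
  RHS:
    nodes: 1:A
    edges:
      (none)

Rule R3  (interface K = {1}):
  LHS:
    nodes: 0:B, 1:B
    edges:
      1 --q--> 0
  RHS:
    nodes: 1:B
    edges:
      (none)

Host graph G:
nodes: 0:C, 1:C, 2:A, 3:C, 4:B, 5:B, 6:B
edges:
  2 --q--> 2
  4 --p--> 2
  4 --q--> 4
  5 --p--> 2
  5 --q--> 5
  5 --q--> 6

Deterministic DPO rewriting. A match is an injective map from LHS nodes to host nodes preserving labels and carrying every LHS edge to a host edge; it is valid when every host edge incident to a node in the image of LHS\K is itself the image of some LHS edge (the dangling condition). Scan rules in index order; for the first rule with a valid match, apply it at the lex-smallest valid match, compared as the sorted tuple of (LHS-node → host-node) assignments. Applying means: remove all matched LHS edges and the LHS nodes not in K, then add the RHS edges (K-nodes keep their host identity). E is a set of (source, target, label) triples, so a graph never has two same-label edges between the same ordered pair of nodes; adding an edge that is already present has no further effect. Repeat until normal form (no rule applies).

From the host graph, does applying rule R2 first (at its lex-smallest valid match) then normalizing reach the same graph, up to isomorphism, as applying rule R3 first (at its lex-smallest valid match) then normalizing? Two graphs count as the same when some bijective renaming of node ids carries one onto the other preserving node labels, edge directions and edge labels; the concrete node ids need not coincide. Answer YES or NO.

branch R2-first: apply at {0↦4, 1↦2} → |E|=3, then 1 more step(s) → NF |V|=5 |E|=2 V={0:C, 1:C, 2:A, 3:C, 5:B} E=5-p->2 5-q->5
branch R3-first: apply at {0↦6, 1↦5} → |E|=5, then 1 more step(s) → NF |V|=5 |E|=2 V={0:C, 1:C, 2:A, 3:C, 5:B} E=5-p->2 5-q->5
graphs isomorphic (equal up to label-preserving node renaming)

Answer: YES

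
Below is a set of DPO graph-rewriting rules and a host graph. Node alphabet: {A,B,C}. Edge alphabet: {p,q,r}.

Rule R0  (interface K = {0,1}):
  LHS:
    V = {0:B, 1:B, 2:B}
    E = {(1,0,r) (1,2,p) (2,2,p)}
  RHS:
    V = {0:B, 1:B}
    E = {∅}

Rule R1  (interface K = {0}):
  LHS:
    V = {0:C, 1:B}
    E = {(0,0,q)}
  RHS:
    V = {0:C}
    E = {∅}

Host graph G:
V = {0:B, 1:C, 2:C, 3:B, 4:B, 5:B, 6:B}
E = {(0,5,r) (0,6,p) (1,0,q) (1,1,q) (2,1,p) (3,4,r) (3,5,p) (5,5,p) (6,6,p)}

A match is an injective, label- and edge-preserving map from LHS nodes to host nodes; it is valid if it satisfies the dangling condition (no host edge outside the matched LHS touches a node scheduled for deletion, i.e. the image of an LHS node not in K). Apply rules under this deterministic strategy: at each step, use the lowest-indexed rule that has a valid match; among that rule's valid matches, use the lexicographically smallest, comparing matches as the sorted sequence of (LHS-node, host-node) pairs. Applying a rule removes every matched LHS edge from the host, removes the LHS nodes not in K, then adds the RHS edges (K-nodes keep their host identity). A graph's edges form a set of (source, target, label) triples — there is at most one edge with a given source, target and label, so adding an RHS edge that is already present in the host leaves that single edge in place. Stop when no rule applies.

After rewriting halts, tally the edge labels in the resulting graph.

Answer: p:1 q:1

Derivation:
[0] host  ⇒  7 nodes, 9 edges  {0-r->5 0-p->6 1-q->0 1-q->1 2-p->1 3-r->4 3-p->5 5-p->5 6-p->6}
[1] R0 @ {0↦5, 1↦0, 2↦6}  ⇒  6 nodes, 6 edges  {1-q->0 1-q->1 2-p->1 3-r->4 3-p->5 5-p->5}
[2] R0 @ {0↦4, 1↦3, 2↦5}  ⇒  5 nodes, 3 edges  {1-q->0 1-q->1 2-p->1}
[3] R1 @ {0↦1, 1↦3}  ⇒  4 nodes, 2 edges  {1-q->0 2-p->1}
normal form: no rule applies after step 3
NF edges: [(1, 0, 'q'), (2, 1, 'p')]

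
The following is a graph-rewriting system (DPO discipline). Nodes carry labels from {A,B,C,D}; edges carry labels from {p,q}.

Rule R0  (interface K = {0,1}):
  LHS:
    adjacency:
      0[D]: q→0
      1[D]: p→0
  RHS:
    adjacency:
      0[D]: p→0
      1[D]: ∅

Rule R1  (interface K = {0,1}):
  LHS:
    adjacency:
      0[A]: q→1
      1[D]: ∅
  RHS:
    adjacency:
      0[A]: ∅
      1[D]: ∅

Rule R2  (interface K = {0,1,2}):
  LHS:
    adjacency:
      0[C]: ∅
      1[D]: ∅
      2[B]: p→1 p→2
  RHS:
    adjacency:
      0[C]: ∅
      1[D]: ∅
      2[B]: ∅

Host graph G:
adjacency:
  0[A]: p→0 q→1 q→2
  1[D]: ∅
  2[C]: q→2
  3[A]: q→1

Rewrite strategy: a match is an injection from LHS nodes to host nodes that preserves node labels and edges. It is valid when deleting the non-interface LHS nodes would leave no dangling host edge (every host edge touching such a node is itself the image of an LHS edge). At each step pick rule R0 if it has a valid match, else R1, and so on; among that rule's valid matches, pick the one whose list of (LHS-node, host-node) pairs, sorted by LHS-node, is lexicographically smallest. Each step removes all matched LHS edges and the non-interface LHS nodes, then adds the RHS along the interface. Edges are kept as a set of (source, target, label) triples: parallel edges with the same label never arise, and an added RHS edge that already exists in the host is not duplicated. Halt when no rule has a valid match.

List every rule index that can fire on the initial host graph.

Answer: [R1]

Derivation:
R0: no valid match — LHS pattern not found
R1: 2 valid matches — {0↦0, 1↦1}, {0↦3, 1↦1}
R2: no valid match — LHS pattern not found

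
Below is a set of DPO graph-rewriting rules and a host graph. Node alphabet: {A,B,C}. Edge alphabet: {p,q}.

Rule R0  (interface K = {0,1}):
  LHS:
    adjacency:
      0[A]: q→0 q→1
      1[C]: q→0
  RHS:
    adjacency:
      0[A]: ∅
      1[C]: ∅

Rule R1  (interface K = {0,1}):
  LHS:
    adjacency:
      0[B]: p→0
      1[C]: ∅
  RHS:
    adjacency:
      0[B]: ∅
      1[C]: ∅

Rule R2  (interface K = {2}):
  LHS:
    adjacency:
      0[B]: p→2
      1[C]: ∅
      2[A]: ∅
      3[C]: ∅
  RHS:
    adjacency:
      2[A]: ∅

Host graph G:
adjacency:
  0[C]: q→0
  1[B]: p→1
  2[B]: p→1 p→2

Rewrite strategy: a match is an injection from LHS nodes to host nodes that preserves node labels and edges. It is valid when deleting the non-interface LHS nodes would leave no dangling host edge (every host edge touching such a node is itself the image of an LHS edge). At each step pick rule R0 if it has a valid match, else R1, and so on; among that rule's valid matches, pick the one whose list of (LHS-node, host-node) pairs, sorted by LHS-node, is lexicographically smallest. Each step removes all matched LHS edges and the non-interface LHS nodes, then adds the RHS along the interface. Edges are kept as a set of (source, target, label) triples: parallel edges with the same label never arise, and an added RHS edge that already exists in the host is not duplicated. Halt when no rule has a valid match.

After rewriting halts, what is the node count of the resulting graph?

Answer: 3

Derivation:
initial: |V|=3 |E|=4  E = 0-q->0 1-p->1 2-p->1 2-p->2
step 1: apply R1 at {0↦1, 1↦0}  → |V|=3 |E|=3  E = 0-q->0 2-p->1 2-p->2
step 2: apply R1 at {0↦2, 1↦0}  → |V|=3 |E|=2  E = 0-q->0 2-p->1
normal form: no rule applies after step 2
NF nodes: {0:C, 1:B, 2:B}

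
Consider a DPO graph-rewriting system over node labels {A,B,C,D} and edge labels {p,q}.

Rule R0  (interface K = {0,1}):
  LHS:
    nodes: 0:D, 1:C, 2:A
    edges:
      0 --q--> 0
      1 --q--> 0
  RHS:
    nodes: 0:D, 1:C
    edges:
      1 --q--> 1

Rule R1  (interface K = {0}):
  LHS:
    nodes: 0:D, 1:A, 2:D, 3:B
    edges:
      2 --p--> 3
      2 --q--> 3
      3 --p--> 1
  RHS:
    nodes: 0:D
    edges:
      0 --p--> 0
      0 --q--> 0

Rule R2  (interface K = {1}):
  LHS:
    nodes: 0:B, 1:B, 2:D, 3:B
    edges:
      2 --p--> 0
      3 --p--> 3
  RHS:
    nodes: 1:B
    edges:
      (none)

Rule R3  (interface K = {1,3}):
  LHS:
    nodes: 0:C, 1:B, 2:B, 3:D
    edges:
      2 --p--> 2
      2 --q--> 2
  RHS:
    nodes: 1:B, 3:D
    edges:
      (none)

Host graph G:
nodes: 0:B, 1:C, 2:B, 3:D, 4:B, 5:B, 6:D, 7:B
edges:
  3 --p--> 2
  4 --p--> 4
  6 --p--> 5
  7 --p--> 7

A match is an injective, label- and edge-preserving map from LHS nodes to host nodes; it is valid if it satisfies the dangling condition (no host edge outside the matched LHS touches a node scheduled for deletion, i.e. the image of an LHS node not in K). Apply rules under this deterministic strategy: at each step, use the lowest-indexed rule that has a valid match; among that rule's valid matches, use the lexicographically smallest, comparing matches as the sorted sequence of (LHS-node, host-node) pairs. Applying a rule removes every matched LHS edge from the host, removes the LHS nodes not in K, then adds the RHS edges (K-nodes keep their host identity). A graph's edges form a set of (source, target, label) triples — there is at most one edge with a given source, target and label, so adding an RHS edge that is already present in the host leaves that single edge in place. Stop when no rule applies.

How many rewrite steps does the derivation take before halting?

start.  V:8 E:4  edges: 3-p->2 4-p->4 6-p->5 7-p->7
1. fire R2 via {0↦2, 1↦0, 2↦3, 3↦4}  →  V:5 E:2  edges: 6-p->5 7-p->7
2. fire R2 via {0↦5, 1↦0, 2↦6, 3↦7}  →  V:2 E:0  edges: ∅
halt: no rule applies after step 2

Answer: 2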